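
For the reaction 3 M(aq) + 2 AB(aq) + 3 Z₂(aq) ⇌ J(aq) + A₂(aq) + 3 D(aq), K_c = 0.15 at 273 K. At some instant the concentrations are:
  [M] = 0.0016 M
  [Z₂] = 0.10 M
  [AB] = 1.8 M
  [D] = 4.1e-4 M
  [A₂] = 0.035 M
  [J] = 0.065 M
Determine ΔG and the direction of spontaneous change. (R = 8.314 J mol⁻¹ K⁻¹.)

Q_c = [J]·[A₂]·[D]³ / ([M]³·[AB]²·[Z₂]³) = (0.065)·(0.035)·(4.1e-4)³ / ((0.0016)³·(1.8)²·(0.10)³) = 0.0118
ΔG = RT ln(Q_c/K_c) = (8.314 J mol⁻¹ K⁻¹)(273 K) × ln(0.0118/0.15)
   = (2.270 kJ/mol)(-2.543) = -5.77 kJ/mol
ΔG < 0, so the forward reaction is spontaneous (proceeds forward).

ΔG = -5.77 kJ/mol; the forward reaction is spontaneous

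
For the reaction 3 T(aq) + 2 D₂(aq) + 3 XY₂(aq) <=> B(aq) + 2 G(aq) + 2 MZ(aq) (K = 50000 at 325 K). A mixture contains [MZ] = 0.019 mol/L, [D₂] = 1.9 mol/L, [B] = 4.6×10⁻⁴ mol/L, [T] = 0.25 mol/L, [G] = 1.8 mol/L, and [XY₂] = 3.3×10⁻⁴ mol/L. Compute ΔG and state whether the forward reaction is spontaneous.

Q = [B]·[G]²·[MZ]² / ([T]³·[D₂]²·[XY₂]³) = (4.6×10⁻⁴)·(1.8)²·(0.019)² / ((0.25)³·(1.9)²·(3.3×10⁻⁴)³) = 2.65×10⁵
ΔG = RT ln(Q/K) = (8.314 J mol⁻¹ K⁻¹)(325 K) × ln(2.65×10⁵/50000)
   = (2.702 kJ/mol)(1.668) = 4.51 kJ/mol
ΔG > 0, so the forward reaction is non-spontaneous (proceeds in reverse).

ΔG = 4.51 kJ/mol; the forward reaction is non-spontaneous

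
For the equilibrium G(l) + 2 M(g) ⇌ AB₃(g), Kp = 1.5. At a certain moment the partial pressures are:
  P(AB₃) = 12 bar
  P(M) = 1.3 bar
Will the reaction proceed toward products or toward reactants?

to the left

(G is a pure liquid — omitted from Qp.)
Qp = P(AB₃) / P(M)² = (12) / (1.3)² = 7.1
Qp = 7.1 > Kp = 1.5, so the reverse reaction proceeds.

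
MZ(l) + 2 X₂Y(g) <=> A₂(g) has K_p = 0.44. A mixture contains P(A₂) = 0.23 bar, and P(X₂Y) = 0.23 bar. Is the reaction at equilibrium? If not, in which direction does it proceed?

to the left

(MZ is a pure liquid — omitted from Q_p.)
Q_p = P(A₂) / P(X₂Y)² = (0.23) / (0.23)² = 4.3
Q_p = 4.3 > K_p = 0.44, so the reverse reaction proceeds.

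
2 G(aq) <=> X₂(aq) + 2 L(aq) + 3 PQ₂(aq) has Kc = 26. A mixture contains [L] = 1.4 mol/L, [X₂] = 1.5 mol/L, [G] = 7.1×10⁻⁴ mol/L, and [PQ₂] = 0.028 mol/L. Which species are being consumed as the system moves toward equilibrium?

Qc = [X₂]·[L]²·[PQ₂]³ / [G]² = (1.5)·(1.4)²·(0.028)³ / (7.1×10⁻⁴)² = 130
Qc = 130 > Kc = 26: net reverse reaction.

X₂, L, PQ₂ (products)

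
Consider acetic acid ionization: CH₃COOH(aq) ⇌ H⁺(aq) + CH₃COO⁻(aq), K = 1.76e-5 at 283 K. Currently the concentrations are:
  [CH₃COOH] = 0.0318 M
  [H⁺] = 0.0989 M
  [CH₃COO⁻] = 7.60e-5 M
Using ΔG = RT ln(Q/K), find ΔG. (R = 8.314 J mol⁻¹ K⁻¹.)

ΔG = 6.11 kJ/mol

Q = [H⁺]·[CH₃COO⁻] / [CH₃COOH] = (0.0989)·(7.60e-5) / (0.0318) = 2.36e-4
ΔG = RT ln(Q/K) = (8.314 J mol⁻¹ K⁻¹)(283 K) × ln(2.36e-4/1.76e-5)
   = (2.353 kJ/mol)(2.596) = 6.11 kJ/mol
ΔG > 0, so the forward reaction is non-spontaneous (proceeds in reverse).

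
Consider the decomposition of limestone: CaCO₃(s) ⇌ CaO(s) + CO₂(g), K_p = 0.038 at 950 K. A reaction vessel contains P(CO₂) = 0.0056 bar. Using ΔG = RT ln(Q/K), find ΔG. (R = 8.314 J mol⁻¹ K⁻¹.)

(CaCO₃, CaO are pure solids — omitted from Q_p.)
Q_p = P(CO₂) = 0.00560
ΔG = RT ln(Q_p/K_p) = (8.314 J mol⁻¹ K⁻¹)(950 K) × ln(0.00560/0.038)
   = (7.898 kJ/mol)(-1.915) = -15.1 kJ/mol
ΔG < 0, so the forward reaction is spontaneous (proceeds forward).

ΔG = -15.1 kJ/mol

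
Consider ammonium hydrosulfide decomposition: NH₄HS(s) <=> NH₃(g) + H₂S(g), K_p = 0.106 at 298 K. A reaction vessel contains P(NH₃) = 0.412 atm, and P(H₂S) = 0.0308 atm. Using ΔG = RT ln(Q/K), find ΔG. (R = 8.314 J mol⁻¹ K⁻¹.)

(NH₄HS is a pure solid — omitted from Q_p.)
Q_p = P(NH₃)·P(H₂S) = (0.412)·(0.0308) = 0.0127
ΔG = RT ln(Q_p/K_p) = (8.314 J mol⁻¹ K⁻¹)(298 K) × ln(0.0127/0.106)
   = (2.478 kJ/mol)(-2.122) = -5.26 kJ/mol
ΔG < 0, so the forward reaction is spontaneous (proceeds forward).

ΔG = -5.26 kJ/mol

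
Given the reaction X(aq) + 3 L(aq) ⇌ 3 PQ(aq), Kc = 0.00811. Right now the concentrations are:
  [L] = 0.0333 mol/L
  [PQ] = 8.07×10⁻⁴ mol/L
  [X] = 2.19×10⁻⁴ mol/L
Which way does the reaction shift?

in the reverse direction

Qc = [PQ]³ / ([X]·[L]³) = (8.07×10⁻⁴)³ / ((2.19×10⁻⁴)·(0.0333)³) = 0.0650
Qc = 0.0650 > Kc = 0.00811, so the reverse reaction proceeds.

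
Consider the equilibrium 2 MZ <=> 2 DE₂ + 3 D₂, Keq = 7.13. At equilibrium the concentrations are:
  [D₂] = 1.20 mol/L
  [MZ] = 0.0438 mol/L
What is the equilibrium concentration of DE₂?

At equilibrium, Keq = [DE₂]²·[D₂]³ / [MZ]² = 7.13.
([DE₂])²·(1.20)³ / (0.0438)² = 7.13
[DE₂]² = 0.00792 ⇒ [DE₂] = 0.0890 mol/L

[DE₂] = 0.0890 mol/L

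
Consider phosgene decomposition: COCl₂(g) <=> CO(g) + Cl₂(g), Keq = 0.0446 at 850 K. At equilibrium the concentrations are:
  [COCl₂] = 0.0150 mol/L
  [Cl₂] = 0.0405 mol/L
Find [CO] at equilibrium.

[CO] = 0.0165 mol/L

At equilibrium, Keq = [CO]·[Cl₂] / [COCl₂] = 0.0446.
([CO])·(0.0405) / (0.0150) = 0.0446
[CO] = 0.0165 mol/L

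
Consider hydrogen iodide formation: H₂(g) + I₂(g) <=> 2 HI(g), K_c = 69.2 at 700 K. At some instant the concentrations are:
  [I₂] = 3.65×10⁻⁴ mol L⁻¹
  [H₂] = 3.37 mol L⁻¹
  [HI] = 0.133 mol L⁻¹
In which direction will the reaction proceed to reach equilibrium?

forward (toward products)

Q_c = [HI]² / ([H₂]·[I₂]) = (0.133)² / ((3.37)·(3.65×10⁻⁴)) = 14.4
Q_c = 14.4 < K_c = 69.2, so the forward reaction proceeds.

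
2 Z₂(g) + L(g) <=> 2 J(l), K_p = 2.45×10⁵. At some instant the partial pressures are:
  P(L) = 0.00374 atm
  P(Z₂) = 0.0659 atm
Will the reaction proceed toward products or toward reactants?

(J is a pure liquid — omitted from Q_p.)
Q_p = 1 / (P(Z₂)²·P(L)) = 1 / ((0.0659)²·(0.00374)) = 61600
Q_p = 61600 < K_p = 2.45×10⁵, so the forward reaction proceeds.

forward (toward products)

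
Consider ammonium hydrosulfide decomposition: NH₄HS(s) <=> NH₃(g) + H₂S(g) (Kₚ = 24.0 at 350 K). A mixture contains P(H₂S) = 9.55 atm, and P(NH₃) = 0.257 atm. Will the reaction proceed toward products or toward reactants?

forward (toward products)

(NH₄HS is a pure solid — omitted from Qₚ.)
Qₚ = P(NH₃)·P(H₂S) = (0.257)·(9.55) = 2.45
Qₚ = 2.45 < Kₚ = 24.0, so the forward reaction proceeds.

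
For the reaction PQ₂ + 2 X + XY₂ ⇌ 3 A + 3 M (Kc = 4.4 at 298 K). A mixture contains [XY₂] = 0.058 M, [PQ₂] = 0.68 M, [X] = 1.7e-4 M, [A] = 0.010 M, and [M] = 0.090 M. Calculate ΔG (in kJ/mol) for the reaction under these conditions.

Qc = [A]³·[M]³ / ([PQ₂]·[X]²·[XY₂]) = (0.010)³·(0.090)³ / ((0.68)·(1.7e-4)²·(0.058)) = 0.640
ΔG = RT ln(Qc/Kc) = (8.314 J mol⁻¹ K⁻¹)(298 K) × ln(0.640/4.4)
   = (2.478 kJ/mol)(-1.928) = -4.78 kJ/mol
ΔG < 0, so the forward reaction is spontaneous (proceeds forward).

ΔG = -4.78 kJ/mol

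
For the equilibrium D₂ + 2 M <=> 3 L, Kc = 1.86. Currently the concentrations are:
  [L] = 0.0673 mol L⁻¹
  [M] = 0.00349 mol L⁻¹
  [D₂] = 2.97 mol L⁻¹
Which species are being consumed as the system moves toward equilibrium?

L (products)

Qc = [L]³ / ([D₂]·[M]²) = (0.0673)³ / ((2.97)·(0.00349)²) = 8.43
Qc = 8.43 > Kc = 1.86: net reverse reaction.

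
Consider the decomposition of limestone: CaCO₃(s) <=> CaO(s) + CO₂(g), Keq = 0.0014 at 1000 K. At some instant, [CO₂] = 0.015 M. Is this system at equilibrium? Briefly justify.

(CaCO₃, CaO are pure solids — omitted from Q.)
Q = [CO₂] = 0.015
Q = 0.015 > Keq = 0.0014: net reverse reaction.

no; Q > K, reaction proceeds in reverse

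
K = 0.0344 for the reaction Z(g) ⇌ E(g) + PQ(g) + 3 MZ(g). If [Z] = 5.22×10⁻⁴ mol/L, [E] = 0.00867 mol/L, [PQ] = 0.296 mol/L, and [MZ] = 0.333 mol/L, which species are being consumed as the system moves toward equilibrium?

E, PQ, MZ (products)

Q = [E]·[PQ]·[MZ]³ / [Z] = (0.00867)·(0.296)·(0.333)³ / (5.22×10⁻⁴) = 0.182
Q = 0.182 > K = 0.0344: net reverse reaction.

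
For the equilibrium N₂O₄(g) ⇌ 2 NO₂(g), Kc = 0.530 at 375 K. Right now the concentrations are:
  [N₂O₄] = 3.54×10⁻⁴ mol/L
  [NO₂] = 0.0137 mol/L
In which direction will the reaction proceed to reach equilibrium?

Qc = [NO₂]² / [N₂O₄] = (0.0137)² / (3.54×10⁻⁴) = 0.530
Qc = 0.530 = Kc, so the system is already at equilibrium.

no net change (already at equilibrium)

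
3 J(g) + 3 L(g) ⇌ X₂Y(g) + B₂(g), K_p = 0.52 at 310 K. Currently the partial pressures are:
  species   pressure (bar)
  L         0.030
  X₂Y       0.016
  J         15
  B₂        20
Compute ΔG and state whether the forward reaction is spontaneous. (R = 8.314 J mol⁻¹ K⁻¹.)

ΔG = 4.92 kJ/mol; the forward reaction is non-spontaneous

Q_p = P(X₂Y)·P(B₂) / (P(J)³·P(L)³) = (0.016)·(20) / ((15)³·(0.030)³) = 3.51
ΔG = RT ln(Q_p/K_p) = (8.314 J mol⁻¹ K⁻¹)(310 K) × ln(3.51/0.52)
   = (2.577 kJ/mol)(1.910) = 4.92 kJ/mol
ΔG > 0, so the forward reaction is non-spontaneous (proceeds in reverse).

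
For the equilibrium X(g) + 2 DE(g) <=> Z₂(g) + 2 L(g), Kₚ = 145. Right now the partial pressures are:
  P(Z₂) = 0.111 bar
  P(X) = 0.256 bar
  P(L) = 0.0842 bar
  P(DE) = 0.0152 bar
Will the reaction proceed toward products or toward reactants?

Qₚ = P(Z₂)·P(L)² / (P(X)·P(DE)²) = (0.111)·(0.0842)² / ((0.256)·(0.0152)²) = 13.3
Qₚ = 13.3 < Kₚ = 145, so the forward reaction proceeds.

to the right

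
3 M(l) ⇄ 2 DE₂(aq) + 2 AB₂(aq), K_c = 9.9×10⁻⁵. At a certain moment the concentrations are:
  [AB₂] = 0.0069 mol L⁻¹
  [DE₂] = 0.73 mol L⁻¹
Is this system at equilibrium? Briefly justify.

(M is a pure liquid — omitted from Q_c.)
Q_c = [DE₂]²·[AB₂]² = (0.73)²·(0.0069)² = 2.5×10⁻⁵
Q_c = 2.5×10⁻⁵ < K_c = 9.9×10⁻⁵: net forward reaction.

no; Q < K, reaction proceeds forward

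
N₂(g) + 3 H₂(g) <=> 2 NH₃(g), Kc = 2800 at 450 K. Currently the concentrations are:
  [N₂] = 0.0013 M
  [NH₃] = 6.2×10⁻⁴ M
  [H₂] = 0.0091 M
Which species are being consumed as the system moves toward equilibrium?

N₂, H₂ (reactants)

Qc = [NH₃]² / ([N₂]·[H₂]³) = (6.2×10⁻⁴)² / ((0.0013)·(0.0091)³) = 390
Qc = 390 < Kc = 2800: net forward reaction.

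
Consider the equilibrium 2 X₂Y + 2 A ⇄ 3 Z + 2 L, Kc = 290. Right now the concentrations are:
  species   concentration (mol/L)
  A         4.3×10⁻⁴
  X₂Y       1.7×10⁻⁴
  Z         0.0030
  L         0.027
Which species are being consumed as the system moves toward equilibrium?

Qc = [Z]³·[L]² / ([X₂Y]²·[A]²) = (0.0030)³·(0.027)² / ((1.7×10⁻⁴)²·(4.3×10⁻⁴)²) = 3700
Qc = 3700 > Kc = 290: net reverse reaction.

Z, L (products)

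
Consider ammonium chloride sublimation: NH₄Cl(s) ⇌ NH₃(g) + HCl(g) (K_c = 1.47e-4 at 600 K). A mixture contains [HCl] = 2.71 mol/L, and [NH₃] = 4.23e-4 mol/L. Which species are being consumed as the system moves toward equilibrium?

NH₃, HCl (products)

(NH₄Cl is a pure solid — omitted from Q_c.)
Q_c = [NH₃]·[HCl] = (4.23e-4)·(2.71) = 0.00115
Q_c = 0.00115 > K_c = 1.47e-4: net reverse reaction.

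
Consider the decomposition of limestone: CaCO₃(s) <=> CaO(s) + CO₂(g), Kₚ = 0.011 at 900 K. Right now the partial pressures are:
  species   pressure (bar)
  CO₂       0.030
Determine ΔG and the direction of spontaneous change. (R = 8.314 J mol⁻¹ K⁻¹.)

(CaCO₃, CaO are pure solids — omitted from Qₚ.)
Qₚ = P(CO₂) = 0.0300
ΔG = RT ln(Qₚ/Kₚ) = (8.314 J mol⁻¹ K⁻¹)(900 K) × ln(0.0300/0.011)
   = (7.483 kJ/mol)(1.003) = 7.51 kJ/mol
ΔG > 0, so the forward reaction is non-spontaneous (proceeds in reverse).

ΔG = 7.51 kJ/mol; the forward reaction is non-spontaneous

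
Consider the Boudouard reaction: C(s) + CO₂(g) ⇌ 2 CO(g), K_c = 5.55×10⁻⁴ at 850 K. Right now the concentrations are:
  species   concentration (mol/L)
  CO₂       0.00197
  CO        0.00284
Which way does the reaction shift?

(C is a pure solid — omitted from Q_c.)
Q_c = [CO]² / [CO₂] = (0.00284)² / (0.00197) = 0.00409
Q_c = 0.00409 > K_c = 5.55×10⁻⁴, so the reverse reaction proceeds.

reverse (toward reactants)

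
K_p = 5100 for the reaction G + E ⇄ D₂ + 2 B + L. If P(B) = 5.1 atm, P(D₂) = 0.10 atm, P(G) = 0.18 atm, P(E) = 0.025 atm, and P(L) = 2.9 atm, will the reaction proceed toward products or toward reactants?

to the right

Q_p = P(D₂)·P(B)²·P(L) / (P(G)·P(E)) = (0.10)·(5.1)²·(2.9) / ((0.18)·(0.025)) = 1700
Q_p = 1700 < K_p = 5100, so the forward reaction proceeds.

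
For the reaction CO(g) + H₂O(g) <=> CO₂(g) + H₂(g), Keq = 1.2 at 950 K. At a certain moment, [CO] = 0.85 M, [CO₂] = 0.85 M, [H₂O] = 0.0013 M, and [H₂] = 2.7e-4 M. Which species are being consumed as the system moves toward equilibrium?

Q = [CO₂]·[H₂] / ([CO]·[H₂O]) = (0.85)·(2.7e-4) / ((0.85)·(0.0013)) = 0.21
Q = 0.21 < Keq = 1.2: net forward reaction.

CO, H₂O (reactants)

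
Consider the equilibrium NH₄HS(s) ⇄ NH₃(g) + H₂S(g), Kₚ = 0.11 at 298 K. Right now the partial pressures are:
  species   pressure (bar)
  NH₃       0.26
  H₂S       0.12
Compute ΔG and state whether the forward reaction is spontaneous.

(NH₄HS is a pure solid — omitted from Qₚ.)
Qₚ = P(NH₃)·P(H₂S) = (0.26)·(0.12) = 0.0312
ΔG = RT ln(Qₚ/Kₚ) = (8.314 J mol⁻¹ K⁻¹)(298 K) × ln(0.0312/0.11)
   = (2.478 kJ/mol)(-1.260) = -3.12 kJ/mol
ΔG < 0, so the forward reaction is spontaneous (proceeds forward).

ΔG = -3.12 kJ/mol; the forward reaction is spontaneous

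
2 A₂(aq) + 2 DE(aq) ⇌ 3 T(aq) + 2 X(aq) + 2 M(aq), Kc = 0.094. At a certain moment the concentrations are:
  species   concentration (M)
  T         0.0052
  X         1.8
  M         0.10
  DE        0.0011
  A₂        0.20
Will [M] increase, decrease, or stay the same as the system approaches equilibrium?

Qc = [T]³·[X]²·[M]² / ([A₂]²·[DE]²) = (0.0052)³·(1.8)²·(0.10)² / ((0.20)²·(0.0011)²) = 0.094
Qc = 0.094 = Kc; the system is at equilibrium.

stay the same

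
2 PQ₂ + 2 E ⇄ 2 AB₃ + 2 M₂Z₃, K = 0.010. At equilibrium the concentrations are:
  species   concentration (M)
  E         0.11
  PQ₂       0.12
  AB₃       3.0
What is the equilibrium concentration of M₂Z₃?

At equilibrium, K = [AB₃]²·[M₂Z₃]² / ([PQ₂]²·[E]²) = 0.010.
(3.0)²·([M₂Z₃])² / ((0.12)²·(0.11)²) = 0.010
[M₂Z₃]² = 1.94e-7 ⇒ [M₂Z₃] = 4.4e-4 M

[M₂Z₃] = 4.4e-4 M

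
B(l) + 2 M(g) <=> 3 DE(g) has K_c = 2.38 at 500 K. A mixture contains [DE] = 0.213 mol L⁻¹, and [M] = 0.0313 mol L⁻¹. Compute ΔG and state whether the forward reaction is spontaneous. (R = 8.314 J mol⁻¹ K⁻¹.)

ΔG = 5.91 kJ/mol; the forward reaction is non-spontaneous

(B is a pure liquid — omitted from Q_c.)
Q_c = [DE]³ / [M]² = (0.213)³ / (0.0313)² = 9.86
ΔG = RT ln(Q_c/K_c) = (8.314 J mol⁻¹ K⁻¹)(500 K) × ln(9.86/2.38)
   = (4.157 kJ/mol)(1.421) = 5.91 kJ/mol
ΔG > 0, so the forward reaction is non-spontaneous (proceeds in reverse).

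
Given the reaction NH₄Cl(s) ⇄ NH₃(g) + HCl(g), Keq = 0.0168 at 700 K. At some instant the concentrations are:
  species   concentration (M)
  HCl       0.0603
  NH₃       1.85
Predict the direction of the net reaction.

(NH₄Cl is a pure solid — omitted from Q.)
Q = [NH₃]·[HCl] = (1.85)·(0.0603) = 0.112
Q = 0.112 > Keq = 0.0168, so the reverse reaction proceeds.

to the left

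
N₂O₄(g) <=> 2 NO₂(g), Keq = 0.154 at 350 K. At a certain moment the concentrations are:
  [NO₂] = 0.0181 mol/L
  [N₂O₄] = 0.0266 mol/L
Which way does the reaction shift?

in the forward direction

Q = [NO₂]² / [N₂O₄] = (0.0181)² / (0.0266) = 0.0123
Q = 0.0123 < Keq = 0.154, so the forward reaction proceeds.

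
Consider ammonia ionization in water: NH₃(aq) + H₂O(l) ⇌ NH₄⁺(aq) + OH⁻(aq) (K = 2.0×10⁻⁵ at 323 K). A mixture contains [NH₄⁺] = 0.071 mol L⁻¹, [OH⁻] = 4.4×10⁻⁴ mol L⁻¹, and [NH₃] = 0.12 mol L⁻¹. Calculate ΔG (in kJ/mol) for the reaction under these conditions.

ΔG = 6.89 kJ/mol

(H₂O is a pure liquid — omitted from Q.)
Q = [NH₄⁺]·[OH⁻] / [NH₃] = (0.071)·(4.4×10⁻⁴) / (0.12) = 2.60×10⁻⁴
ΔG = RT ln(Q/K) = (8.314 J mol⁻¹ K⁻¹)(323 K) × ln(2.60×10⁻⁴/2.0×10⁻⁵)
   = (2.685 kJ/mol)(2.565) = 6.89 kJ/mol
ΔG > 0, so the forward reaction is non-spontaneous (proceeds in reverse).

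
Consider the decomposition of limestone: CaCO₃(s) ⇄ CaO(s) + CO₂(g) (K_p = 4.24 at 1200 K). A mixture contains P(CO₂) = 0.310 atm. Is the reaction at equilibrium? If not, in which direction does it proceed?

forward (toward products)

(CaCO₃, CaO are pure solids — omitted from Q_p.)
Q_p = P(CO₂) = 0.310
Q_p = 0.310 < K_p = 4.24, so the forward reaction proceeds.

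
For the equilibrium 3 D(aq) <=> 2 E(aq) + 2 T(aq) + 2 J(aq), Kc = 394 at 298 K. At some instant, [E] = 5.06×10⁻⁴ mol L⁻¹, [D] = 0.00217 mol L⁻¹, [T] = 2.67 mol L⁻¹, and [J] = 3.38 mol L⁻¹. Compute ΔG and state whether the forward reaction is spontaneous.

ΔG = 4.07 kJ/mol; the forward reaction is non-spontaneous

Qc = [E]²·[T]²·[J]² / [D]³ = (5.06×10⁻⁴)²·(2.67)²·(3.38)² / (0.00217)³ = 2040
ΔG = RT ln(Qc/Kc) = (8.314 J mol⁻¹ K⁻¹)(298 K) × ln(2040/394)
   = (2.478 kJ/mol)(1.644) = 4.07 kJ/mol
ΔG > 0, so the forward reaction is non-spontaneous (proceeds in reverse).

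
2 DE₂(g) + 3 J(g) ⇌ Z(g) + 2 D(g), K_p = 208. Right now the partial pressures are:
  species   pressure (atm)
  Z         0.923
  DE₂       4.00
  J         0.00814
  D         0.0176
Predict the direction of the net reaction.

forward (toward products)

Q_p = P(Z)·P(D)² / (P(DE₂)²·P(J)³) = (0.923)·(0.0176)² / ((4.00)²·(0.00814)³) = 33.1
Q_p = 33.1 < K_p = 208, so the forward reaction proceeds.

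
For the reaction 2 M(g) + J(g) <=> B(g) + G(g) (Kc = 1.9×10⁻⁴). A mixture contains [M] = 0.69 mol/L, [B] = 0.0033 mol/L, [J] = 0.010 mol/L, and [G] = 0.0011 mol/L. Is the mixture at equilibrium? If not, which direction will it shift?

no; Q > K, reaction proceeds in reverse

Qc = [B]·[G] / ([M]²·[J]) = (0.0033)·(0.0011) / ((0.69)²·(0.010)) = 7.6×10⁻⁴
Qc = 7.6×10⁻⁴ > Kc = 1.9×10⁻⁴: net reverse reaction.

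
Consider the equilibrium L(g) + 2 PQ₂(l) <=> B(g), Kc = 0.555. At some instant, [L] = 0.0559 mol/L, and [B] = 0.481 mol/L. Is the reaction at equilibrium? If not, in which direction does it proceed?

(PQ₂ is a pure liquid — omitted from Qc.)
Qc = [B] / [L] = (0.481) / (0.0559) = 8.60
Qc = 8.60 > Kc = 0.555, so the reverse reaction proceeds.

toward reactants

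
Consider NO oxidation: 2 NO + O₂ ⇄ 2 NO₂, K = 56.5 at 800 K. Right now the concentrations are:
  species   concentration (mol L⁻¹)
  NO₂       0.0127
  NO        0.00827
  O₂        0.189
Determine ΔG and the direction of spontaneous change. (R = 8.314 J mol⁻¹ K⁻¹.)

ΔG = -10.0 kJ/mol; the forward reaction is spontaneous

Q = [NO₂]² / ([NO]²·[O₂]) = (0.0127)² / ((0.00827)²·(0.189)) = 12.5
ΔG = RT ln(Q/K) = (8.314 J mol⁻¹ K⁻¹)(800 K) × ln(12.5/56.5)
   = (6.651 kJ/mol)(-1.509) = -10.0 kJ/mol
ΔG < 0, so the forward reaction is spontaneous (proceeds forward).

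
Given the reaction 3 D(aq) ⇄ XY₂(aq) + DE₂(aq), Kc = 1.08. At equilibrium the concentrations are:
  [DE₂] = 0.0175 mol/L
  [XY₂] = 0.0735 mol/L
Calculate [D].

At equilibrium, Kc = [XY₂]·[DE₂] / [D]³ = 1.08.
(0.0735)·(0.0175) / ([D])³ = 1.08
[D]³ = 0.00119 ⇒ [D] = 0.106 mol/L

[D] = 0.106 mol/L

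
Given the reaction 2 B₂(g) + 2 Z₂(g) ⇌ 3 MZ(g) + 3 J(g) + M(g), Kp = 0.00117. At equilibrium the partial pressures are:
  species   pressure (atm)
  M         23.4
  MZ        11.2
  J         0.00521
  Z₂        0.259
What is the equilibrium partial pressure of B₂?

At equilibrium, Kp = P(MZ)³·P(J)³·P(M) / (P(B₂)²·P(Z₂)²) = 0.00117.
(11.2)³·(0.00521)³·(23.4) / ((P(B₂))²·(0.259)²) = 0.00117
P(B₂)² = 59.2 ⇒ P(B₂) = 7.70 atm

P(B₂) = 7.70 atm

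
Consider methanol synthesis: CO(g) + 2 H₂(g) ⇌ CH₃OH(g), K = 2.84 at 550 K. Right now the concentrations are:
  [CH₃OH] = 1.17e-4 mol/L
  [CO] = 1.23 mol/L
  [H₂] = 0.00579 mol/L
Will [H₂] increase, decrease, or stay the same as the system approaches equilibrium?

Q = [CH₃OH] / ([CO]·[H₂]²) = (1.17e-4) / ((1.23)·(0.00579)²) = 2.84
Q = 2.84 = K; the system is at equilibrium.

stay the same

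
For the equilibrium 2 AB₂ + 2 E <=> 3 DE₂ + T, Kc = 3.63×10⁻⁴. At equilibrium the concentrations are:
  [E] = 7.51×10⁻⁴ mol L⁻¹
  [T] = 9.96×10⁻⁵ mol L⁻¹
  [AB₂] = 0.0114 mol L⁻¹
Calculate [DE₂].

At equilibrium, Kc = [DE₂]³·[T] / ([AB₂]²·[E]²) = 3.63×10⁻⁴.
([DE₂])³·(9.96×10⁻⁵) / ((0.0114)²·(7.51×10⁻⁴)²) = 3.63×10⁻⁴
[DE₂]³ = 2.67×10⁻¹⁰ ⇒ [DE₂] = 6.44×10⁻⁴ mol L⁻¹

[DE₂] = 6.44×10⁻⁴ mol L⁻¹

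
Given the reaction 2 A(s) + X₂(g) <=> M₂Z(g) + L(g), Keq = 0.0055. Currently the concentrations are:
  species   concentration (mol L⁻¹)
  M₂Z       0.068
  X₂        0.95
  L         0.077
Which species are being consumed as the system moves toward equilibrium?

(A is a pure solid — omitted from Q.)
Q = [M₂Z]·[L] / [X₂] = (0.068)·(0.077) / (0.95) = 0.0055
Q = 0.0055 = Keq; the system is at equilibrium.

none (at equilibrium)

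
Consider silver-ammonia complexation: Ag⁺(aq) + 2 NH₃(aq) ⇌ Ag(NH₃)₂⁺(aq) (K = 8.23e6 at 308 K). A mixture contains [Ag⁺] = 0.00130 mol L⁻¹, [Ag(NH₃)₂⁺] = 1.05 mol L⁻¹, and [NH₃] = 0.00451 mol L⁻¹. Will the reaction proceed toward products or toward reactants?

Q = [Ag(NH₃)₂⁺] / ([Ag⁺]·[NH₃]²) = (1.05) / ((0.00130)·(0.00451)²) = 3.97e7
Q = 3.97e7 > K = 8.23e6, so the reverse reaction proceeds.

toward reactants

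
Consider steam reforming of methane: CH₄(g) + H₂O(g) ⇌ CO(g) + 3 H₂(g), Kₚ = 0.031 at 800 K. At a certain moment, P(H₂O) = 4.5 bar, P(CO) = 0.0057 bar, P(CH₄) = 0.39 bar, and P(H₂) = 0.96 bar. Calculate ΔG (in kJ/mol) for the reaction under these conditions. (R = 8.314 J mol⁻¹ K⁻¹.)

Qₚ = P(CO)·P(H₂)³ / (P(CH₄)·P(H₂O)) = (0.0057)·(0.96)³ / ((0.39)·(4.5)) = 0.00287
ΔG = RT ln(Qₚ/Kₚ) = (8.314 J mol⁻¹ K⁻¹)(800 K) × ln(0.00287/0.031)
   = (6.651 kJ/mol)(-2.380) = -15.8 kJ/mol
ΔG < 0, so the forward reaction is spontaneous (proceeds forward).

ΔG = -15.8 kJ/mol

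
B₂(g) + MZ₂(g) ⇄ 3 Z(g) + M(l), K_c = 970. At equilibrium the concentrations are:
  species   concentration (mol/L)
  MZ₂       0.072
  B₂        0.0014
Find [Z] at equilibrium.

[Z] = 0.46 mol/L

(M is a pure liquid — omitted from K_c.)
At equilibrium, K_c = [Z]³ / ([B₂]·[MZ₂]) = 970.
([Z])³ / ((0.0014)·(0.072)) = 970
[Z]³ = 0.0978 ⇒ [Z] = 0.46 mol/L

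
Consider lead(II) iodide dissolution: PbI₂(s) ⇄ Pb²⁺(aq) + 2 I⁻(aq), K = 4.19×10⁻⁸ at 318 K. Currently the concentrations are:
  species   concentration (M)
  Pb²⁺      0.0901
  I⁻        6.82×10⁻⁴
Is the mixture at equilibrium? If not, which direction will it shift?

yes, at equilibrium

(PbI₂ is a pure solid — omitted from Q.)
Q = [Pb²⁺]·[I⁻]² = (0.0901)·(6.82×10⁻⁴)² = 4.19×10⁻⁸
Q = 4.19×10⁻⁸ = K; the system is at equilibrium.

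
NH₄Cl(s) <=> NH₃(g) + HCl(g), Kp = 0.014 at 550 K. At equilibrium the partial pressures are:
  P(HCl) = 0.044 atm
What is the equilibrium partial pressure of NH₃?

(NH₄Cl is a pure solid — omitted from Kp.)
At equilibrium, Kp = P(NH₃)·P(HCl) = 0.014.
(P(NH₃))·(0.044) = 0.014
P(NH₃) = 0.318 = 0.32 atm

P(NH₃) = 0.32 atm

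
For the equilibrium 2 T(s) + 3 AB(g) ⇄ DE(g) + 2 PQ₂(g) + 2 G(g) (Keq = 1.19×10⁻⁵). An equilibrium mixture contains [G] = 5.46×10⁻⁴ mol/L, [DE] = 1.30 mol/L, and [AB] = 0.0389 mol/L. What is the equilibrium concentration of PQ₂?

[PQ₂] = 0.0425 mol/L

(T is a pure solid — omitted from Keq.)
At equilibrium, Keq = [DE]·[PQ₂]²·[G]² / [AB]³ = 1.19×10⁻⁵.
(1.30)·([PQ₂])²·(5.46×10⁻⁴)² / (0.0389)³ = 1.19×10⁻⁵
[PQ₂]² = 0.00181 ⇒ [PQ₂] = 0.0425 mol/L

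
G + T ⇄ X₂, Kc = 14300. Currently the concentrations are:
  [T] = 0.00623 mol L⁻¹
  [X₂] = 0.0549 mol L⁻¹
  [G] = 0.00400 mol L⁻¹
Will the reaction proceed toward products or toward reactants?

Qc = [X₂] / ([G]·[T]) = (0.0549) / ((0.00400)·(0.00623)) = 2200
Qc = 2200 < Kc = 14300, so the forward reaction proceeds.

forward (toward products)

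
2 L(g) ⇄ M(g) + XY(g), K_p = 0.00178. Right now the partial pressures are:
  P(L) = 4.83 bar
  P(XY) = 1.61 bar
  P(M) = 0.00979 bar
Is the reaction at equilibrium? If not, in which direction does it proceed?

forward (toward products)

Q_p = P(M)·P(XY) / P(L)² = (0.00979)·(1.61) / (4.83)² = 6.76×10⁻⁴
Q_p = 6.76×10⁻⁴ < K_p = 0.00178, so the forward reaction proceeds.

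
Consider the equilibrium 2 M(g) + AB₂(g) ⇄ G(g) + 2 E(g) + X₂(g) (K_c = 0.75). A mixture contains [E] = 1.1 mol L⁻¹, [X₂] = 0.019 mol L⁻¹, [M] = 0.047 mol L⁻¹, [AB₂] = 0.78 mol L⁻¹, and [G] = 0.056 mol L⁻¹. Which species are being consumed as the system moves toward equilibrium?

none (at equilibrium)

Q_c = [G]·[E]²·[X₂] / ([M]²·[AB₂]) = (0.056)·(1.1)²·(0.019) / ((0.047)²·(0.78)) = 0.75
Q_c = 0.75 = K_c; the system is at equilibrium.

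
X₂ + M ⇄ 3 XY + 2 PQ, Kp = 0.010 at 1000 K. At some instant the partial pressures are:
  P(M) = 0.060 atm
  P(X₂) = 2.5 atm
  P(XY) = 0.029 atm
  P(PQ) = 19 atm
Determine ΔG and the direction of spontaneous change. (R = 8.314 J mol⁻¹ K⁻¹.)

ΔG = 14.7 kJ/mol; the forward reaction is non-spontaneous

Qp = P(XY)³·P(PQ)² / (P(X₂)·P(M)) = (0.029)³·(19)² / ((2.5)·(0.060)) = 0.0587
ΔG = RT ln(Qp/Kp) = (8.314 J mol⁻¹ K⁻¹)(1000 K) × ln(0.0587/0.010)
   = (8.314 kJ/mol)(1.770) = 14.7 kJ/mol
ΔG > 0, so the forward reaction is non-spontaneous (proceeds in reverse).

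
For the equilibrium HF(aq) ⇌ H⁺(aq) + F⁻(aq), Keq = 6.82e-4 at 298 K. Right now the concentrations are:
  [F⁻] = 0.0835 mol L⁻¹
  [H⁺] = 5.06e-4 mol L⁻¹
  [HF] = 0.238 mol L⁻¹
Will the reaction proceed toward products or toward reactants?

toward products

Q = [H⁺]·[F⁻] / [HF] = (5.06e-4)·(0.0835) / (0.238) = 1.78e-4
Q = 1.78e-4 < Keq = 6.82e-4, so the forward reaction proceeds.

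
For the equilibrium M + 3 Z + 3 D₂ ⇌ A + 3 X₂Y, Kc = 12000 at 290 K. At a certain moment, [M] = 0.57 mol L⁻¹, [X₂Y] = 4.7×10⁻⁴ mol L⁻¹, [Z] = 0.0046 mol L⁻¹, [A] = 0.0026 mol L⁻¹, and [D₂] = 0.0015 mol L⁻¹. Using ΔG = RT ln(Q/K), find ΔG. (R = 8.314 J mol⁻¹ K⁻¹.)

Qc = [A]·[X₂Y]³ / ([M]·[Z]³·[D₂]³) = (0.0026)·(4.7×10⁻⁴)³ / ((0.57)·(0.0046)³·(0.0015)³) = 1440
ΔG = RT ln(Qc/Kc) = (8.314 J mol⁻¹ K⁻¹)(290 K) × ln(1440/12000)
   = (2.411 kJ/mol)(-2.120) = -5.11 kJ/mol
ΔG < 0, so the forward reaction is spontaneous (proceeds forward).

ΔG = -5.11 kJ/mol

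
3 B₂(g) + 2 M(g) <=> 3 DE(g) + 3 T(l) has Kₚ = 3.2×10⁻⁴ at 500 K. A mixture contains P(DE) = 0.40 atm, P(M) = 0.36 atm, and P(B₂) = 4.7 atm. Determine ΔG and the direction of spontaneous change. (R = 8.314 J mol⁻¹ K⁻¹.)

ΔG = 11.2 kJ/mol; the forward reaction is non-spontaneous

(T is a pure liquid — omitted from Qₚ.)
Qₚ = P(DE)³ / (P(B₂)³·P(M)²) = (0.40)³ / ((4.7)³·(0.36)²) = 0.00476
ΔG = RT ln(Qₚ/Kₚ) = (8.314 J mol⁻¹ K⁻¹)(500 K) × ln(0.00476/3.2×10⁻⁴)
   = (4.157 kJ/mol)(2.700) = 11.2 kJ/mol
ΔG > 0, so the forward reaction is non-spontaneous (proceeds in reverse).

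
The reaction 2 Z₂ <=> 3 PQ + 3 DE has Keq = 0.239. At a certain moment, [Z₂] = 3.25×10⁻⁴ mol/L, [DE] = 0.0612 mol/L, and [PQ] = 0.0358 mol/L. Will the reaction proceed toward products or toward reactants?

to the right

Q = [PQ]³·[DE]³ / [Z₂]² = (0.0358)³·(0.0612)³ / (3.25×10⁻⁴)² = 0.0996
Q = 0.0996 < Keq = 0.239, so the forward reaction proceeds.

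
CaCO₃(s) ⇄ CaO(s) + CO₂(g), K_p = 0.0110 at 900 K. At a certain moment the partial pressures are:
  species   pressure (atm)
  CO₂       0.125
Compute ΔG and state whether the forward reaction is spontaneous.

ΔG = 18.2 kJ/mol; the forward reaction is non-spontaneous

(CaCO₃, CaO are pure solids — omitted from Q_p.)
Q_p = P(CO₂) = 0.125
ΔG = RT ln(Q_p/K_p) = (8.314 J mol⁻¹ K⁻¹)(900 K) × ln(0.125/0.0110)
   = (7.483 kJ/mol)(2.430) = 18.2 kJ/mol
ΔG > 0, so the forward reaction is non-spontaneous (proceeds in reverse).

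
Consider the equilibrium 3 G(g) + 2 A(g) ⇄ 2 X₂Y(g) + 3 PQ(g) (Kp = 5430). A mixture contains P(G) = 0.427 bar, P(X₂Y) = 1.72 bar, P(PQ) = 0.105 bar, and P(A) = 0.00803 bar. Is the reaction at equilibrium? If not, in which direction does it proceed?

Qp = P(X₂Y)²·P(PQ)³ / (P(G)³·P(A)²) = (1.72)²·(0.105)³ / ((0.427)³·(0.00803)²) = 682
Qp = 682 < Kp = 5430, so the forward reaction proceeds.

in the forward direction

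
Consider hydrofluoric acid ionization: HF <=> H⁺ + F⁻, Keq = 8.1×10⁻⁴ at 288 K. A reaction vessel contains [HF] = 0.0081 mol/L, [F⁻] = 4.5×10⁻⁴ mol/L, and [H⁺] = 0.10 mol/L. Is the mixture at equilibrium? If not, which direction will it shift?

no; Q > K, reaction proceeds in reverse

Q = [H⁺]·[F⁻] / [HF] = (0.10)·(4.5×10⁻⁴) / (0.0081) = 0.0056
Q = 0.0056 > Keq = 8.1×10⁻⁴: net reverse reaction.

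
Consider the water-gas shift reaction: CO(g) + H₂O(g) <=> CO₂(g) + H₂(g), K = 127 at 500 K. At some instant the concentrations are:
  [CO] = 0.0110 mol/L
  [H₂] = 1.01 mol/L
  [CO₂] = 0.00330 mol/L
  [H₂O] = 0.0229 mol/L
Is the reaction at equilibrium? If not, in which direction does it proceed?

Q = [CO₂]·[H₂] / ([CO]·[H₂O]) = (0.00330)·(1.01) / ((0.0110)·(0.0229)) = 13.2
Q = 13.2 < K = 127, so the forward reaction proceeds.

in the forward direction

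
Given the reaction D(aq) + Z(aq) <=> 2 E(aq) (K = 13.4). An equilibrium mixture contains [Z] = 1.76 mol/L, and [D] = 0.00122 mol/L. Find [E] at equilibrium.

[E] = 0.170 mol/L

At equilibrium, K = [E]² / ([D]·[Z]) = 13.4.
([E])² / ((0.00122)·(1.76)) = 13.4
[E]² = 0.0288 ⇒ [E] = 0.170 mol/L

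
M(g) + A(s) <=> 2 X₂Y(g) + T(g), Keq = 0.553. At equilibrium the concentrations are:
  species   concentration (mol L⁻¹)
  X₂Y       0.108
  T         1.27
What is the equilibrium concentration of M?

(A is a pure solid — omitted from Keq.)
At equilibrium, Keq = [X₂Y]²·[T] / [M] = 0.553.
(0.108)²·(1.27) / ([M]) = 0.553
[M] = 0.0268 mol L⁻¹

[M] = 0.0268 mol L⁻¹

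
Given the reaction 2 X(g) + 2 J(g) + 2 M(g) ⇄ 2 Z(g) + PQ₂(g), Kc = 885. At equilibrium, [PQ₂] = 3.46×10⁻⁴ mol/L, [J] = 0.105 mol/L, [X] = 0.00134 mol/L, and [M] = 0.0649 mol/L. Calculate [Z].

At equilibrium, Kc = [Z]²·[PQ₂] / ([X]²·[J]²·[M]²) = 885.
([Z])²·(3.46×10⁻⁴) / ((0.00134)²·(0.105)²·(0.0649)²) = 885
[Z]² = 2.13×10⁻⁴ ⇒ [Z] = 0.0146 mol/L

[Z] = 0.0146 mol/L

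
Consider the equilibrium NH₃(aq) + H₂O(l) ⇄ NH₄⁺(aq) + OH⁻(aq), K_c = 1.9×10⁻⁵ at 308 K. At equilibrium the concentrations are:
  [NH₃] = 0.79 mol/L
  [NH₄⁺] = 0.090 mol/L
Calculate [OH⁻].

(H₂O is a pure liquid — omitted from K_c.)
At equilibrium, K_c = [NH₄⁺]·[OH⁻] / [NH₃] = 1.9×10⁻⁵.
(0.090)·([OH⁻]) / (0.79) = 1.9×10⁻⁵
[OH⁻] = 1.67×10⁻⁴ = 1.7×10⁻⁴ mol/L

[OH⁻] = 1.7×10⁻⁴ mol/L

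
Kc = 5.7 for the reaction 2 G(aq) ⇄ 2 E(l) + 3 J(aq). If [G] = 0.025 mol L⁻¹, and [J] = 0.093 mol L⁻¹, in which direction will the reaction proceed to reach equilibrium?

(E is a pure liquid — omitted from Qc.)
Qc = [J]³ / [G]² = (0.093)³ / (0.025)² = 1.3
Qc = 1.3 < Kc = 5.7, so the forward reaction proceeds.

in the forward direction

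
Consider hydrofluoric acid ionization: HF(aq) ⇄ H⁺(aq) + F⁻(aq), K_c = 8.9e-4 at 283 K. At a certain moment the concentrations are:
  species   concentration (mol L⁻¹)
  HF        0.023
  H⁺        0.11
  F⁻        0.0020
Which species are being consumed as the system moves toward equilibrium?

H⁺, F⁻ (products)

Q_c = [H⁺]·[F⁻] / [HF] = (0.11)·(0.0020) / (0.023) = 0.0096
Q_c = 0.0096 > K_c = 8.9e-4: net reverse reaction.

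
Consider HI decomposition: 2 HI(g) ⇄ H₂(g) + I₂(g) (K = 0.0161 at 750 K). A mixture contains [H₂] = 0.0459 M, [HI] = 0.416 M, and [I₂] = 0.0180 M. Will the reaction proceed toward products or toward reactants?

toward products

Q = [H₂]·[I₂] / [HI]² = (0.0459)·(0.0180) / (0.416)² = 0.00477
Q = 0.00477 < K = 0.0161, so the forward reaction proceeds.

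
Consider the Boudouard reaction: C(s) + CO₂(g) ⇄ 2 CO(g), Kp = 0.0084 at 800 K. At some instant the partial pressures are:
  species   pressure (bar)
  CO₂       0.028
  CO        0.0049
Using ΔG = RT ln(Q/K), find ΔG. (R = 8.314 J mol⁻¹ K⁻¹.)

(C is a pure solid — omitted from Qp.)
Qp = P(CO)² / P(CO₂) = (0.0049)² / (0.028) = 8.58×10⁻⁴
ΔG = RT ln(Qp/Kp) = (8.314 J mol⁻¹ K⁻¹)(800 K) × ln(8.58×10⁻⁴/0.0084)
   = (6.651 kJ/mol)(-2.281) = -15.2 kJ/mol
ΔG < 0, so the forward reaction is spontaneous (proceeds forward).

ΔG = -15.2 kJ/mol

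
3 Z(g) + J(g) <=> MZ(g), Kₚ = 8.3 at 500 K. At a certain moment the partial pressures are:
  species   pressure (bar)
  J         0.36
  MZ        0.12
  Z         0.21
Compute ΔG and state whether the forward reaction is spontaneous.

ΔG = 6.10 kJ/mol; the forward reaction is non-spontaneous

Qₚ = P(MZ) / (P(Z)³·P(J)) = (0.12) / ((0.21)³·(0.36)) = 36.0
ΔG = RT ln(Qₚ/Kₚ) = (8.314 J mol⁻¹ K⁻¹)(500 K) × ln(36.0/8.3)
   = (4.157 kJ/mol)(1.467) = 6.10 kJ/mol
ΔG > 0, so the forward reaction is non-spontaneous (proceeds in reverse).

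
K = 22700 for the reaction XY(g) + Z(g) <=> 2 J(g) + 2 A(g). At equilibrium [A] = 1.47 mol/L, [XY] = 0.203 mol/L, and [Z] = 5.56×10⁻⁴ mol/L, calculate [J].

[J] = 1.09 mol/L

At equilibrium, K = [J]²·[A]² / ([XY]·[Z]) = 22700.
([J])²·(1.47)² / ((0.203)·(5.56×10⁻⁴)) = 22700
[J]² = 1.19 ⇒ [J] = 1.09 mol/L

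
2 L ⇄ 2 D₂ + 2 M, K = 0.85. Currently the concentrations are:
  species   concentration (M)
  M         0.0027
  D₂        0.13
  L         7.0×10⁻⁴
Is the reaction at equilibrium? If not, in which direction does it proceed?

toward products

Q = [D₂]²·[M]² / [L]² = (0.13)²·(0.0027)² / (7.0×10⁻⁴)² = 0.25
Q = 0.25 < K = 0.85, so the forward reaction proceeds.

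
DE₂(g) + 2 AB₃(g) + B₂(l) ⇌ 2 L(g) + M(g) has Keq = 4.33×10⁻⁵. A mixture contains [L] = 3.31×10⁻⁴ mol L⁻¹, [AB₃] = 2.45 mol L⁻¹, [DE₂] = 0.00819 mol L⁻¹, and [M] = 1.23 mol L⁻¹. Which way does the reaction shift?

forward (toward products)

(B₂ is a pure liquid — omitted from Q.)
Q = [L]²·[M] / ([DE₂]·[AB₃]²) = (3.31×10⁻⁴)²·(1.23) / ((0.00819)·(2.45)²) = 2.74×10⁻⁶
Q = 2.74×10⁻⁶ < Keq = 4.33×10⁻⁵, so the forward reaction proceeds.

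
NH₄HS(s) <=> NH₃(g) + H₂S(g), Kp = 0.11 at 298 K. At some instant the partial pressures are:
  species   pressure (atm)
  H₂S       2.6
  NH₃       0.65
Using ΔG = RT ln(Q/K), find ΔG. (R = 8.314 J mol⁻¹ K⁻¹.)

ΔG = 6.77 kJ/mol

(NH₄HS is a pure solid — omitted from Qp.)
Qp = P(NH₃)·P(H₂S) = (0.65)·(2.6) = 1.69
ΔG = RT ln(Qp/Kp) = (8.314 J mol⁻¹ K⁻¹)(298 K) × ln(1.69/0.11)
   = (2.478 kJ/mol)(2.732) = 6.77 kJ/mol
ΔG > 0, so the forward reaction is non-spontaneous (proceeds in reverse).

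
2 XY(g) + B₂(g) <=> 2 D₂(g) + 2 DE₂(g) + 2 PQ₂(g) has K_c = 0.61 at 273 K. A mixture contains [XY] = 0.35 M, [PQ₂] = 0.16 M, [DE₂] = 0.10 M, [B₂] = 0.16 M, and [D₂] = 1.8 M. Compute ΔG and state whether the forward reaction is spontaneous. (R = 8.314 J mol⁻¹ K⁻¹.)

Q_c = [D₂]²·[DE₂]²·[PQ₂]² / ([XY]²·[B₂]) = (1.8)²·(0.10)²·(0.16)² / ((0.35)²·(0.16)) = 0.0423
ΔG = RT ln(Q_c/K_c) = (8.314 J mol⁻¹ K⁻¹)(273 K) × ln(0.0423/0.61)
   = (2.270 kJ/mol)(-2.669) = -6.06 kJ/mol
ΔG < 0, so the forward reaction is spontaneous (proceeds forward).

ΔG = -6.06 kJ/mol; the forward reaction is spontaneous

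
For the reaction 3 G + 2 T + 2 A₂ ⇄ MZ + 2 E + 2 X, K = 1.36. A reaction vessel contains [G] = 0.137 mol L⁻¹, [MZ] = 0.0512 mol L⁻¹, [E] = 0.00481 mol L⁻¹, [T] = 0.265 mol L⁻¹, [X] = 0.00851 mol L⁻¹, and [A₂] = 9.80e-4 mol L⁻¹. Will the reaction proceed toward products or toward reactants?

Q = [MZ]·[E]²·[X]² / ([G]³·[T]²·[A₂]²) = (0.0512)·(0.00481)²·(0.00851)² / ((0.137)³·(0.265)²·(9.80e-4)²) = 0.495
Q = 0.495 < K = 1.36, so the forward reaction proceeds.

toward products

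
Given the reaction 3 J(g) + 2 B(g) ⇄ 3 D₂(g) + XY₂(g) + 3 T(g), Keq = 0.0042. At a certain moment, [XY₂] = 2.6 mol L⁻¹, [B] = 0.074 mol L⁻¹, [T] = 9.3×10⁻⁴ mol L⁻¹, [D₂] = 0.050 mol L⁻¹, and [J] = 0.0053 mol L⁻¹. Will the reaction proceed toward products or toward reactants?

Q = [D₂]³·[XY₂]·[T]³ / ([J]³·[B]²) = (0.050)³·(2.6)·(9.3×10⁻⁴)³ / ((0.0053)³·(0.074)²) = 3.2×10⁻⁴
Q = 3.2×10⁻⁴ < Keq = 0.0042, so the forward reaction proceeds.

to the right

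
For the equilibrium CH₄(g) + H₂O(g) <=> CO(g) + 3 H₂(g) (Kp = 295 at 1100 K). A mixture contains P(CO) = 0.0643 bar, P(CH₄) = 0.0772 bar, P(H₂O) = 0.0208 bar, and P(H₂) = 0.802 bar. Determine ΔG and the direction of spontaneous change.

Qp = P(CO)·P(H₂)³ / (P(CH₄)·P(H₂O)) = (0.0643)·(0.802)³ / ((0.0772)·(0.0208)) = 20.7
ΔG = RT ln(Qp/Kp) = (8.314 J mol⁻¹ K⁻¹)(1100 K) × ln(20.7/295)
   = (9.145 kJ/mol)(-2.657) = -24.3 kJ/mol
ΔG < 0, so the forward reaction is spontaneous (proceeds forward).

ΔG = -24.3 kJ/mol; the forward reaction is spontaneous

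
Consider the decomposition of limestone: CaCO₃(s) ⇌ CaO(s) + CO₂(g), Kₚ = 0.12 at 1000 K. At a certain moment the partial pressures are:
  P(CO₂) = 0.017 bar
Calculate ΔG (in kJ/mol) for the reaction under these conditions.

ΔG = -16.2 kJ/mol

(CaCO₃, CaO are pure solids — omitted from Qₚ.)
Qₚ = P(CO₂) = 0.0170
ΔG = RT ln(Qₚ/Kₚ) = (8.314 J mol⁻¹ K⁻¹)(1000 K) × ln(0.0170/0.12)
   = (8.314 kJ/mol)(-1.954) = -16.2 kJ/mol
ΔG < 0, so the forward reaction is spontaneous (proceeds forward).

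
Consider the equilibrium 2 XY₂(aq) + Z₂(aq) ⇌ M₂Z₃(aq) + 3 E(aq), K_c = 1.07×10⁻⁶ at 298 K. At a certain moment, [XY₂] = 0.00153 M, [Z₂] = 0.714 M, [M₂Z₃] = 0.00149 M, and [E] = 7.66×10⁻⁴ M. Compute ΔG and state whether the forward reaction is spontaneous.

ΔG = -2.43 kJ/mol; the forward reaction is spontaneous

Q_c = [M₂Z₃]·[E]³ / ([XY₂]²·[Z₂]) = (0.00149)·(7.66×10⁻⁴)³ / ((0.00153)²·(0.714)) = 4.01×10⁻⁷
ΔG = RT ln(Q_c/K_c) = (8.314 J mol⁻¹ K⁻¹)(298 K) × ln(4.01×10⁻⁷/1.07×10⁻⁶)
   = (2.478 kJ/mol)(-0.9815) = -2.43 kJ/mol
ΔG < 0, so the forward reaction is spontaneous (proceeds forward).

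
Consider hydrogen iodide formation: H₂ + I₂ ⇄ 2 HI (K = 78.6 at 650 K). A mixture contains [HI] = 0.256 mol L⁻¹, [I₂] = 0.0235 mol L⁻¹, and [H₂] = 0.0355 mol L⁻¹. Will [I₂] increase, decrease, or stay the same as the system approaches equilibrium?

Q = [HI]² / ([H₂]·[I₂]) = (0.256)² / ((0.0355)·(0.0235)) = 78.6
Q = 78.6 = K; the system is at equilibrium.

stay the same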